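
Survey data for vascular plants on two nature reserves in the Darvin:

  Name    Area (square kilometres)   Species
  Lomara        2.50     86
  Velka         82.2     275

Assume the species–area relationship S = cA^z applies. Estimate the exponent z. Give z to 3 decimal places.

Taking logs: ln S = ln c + z ln A, so z = (ln S₂ − ln S₁)/(ln A₂ − ln A₁).
z = ln(275/86) / ln(82.2/2.5) = ln(3.198) / ln(32.88) = 1.1624 / 3.4929 = 0.3328

0.333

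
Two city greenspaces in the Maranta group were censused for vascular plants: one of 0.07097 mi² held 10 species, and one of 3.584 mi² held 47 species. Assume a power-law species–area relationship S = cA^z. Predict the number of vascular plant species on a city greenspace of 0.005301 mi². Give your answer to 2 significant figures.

3.6

z = ln(47/10) / ln(3.584/0.07097) = 1.5476 / 3.9220 = 0.3946
c = 10 / 0.07097^0.3946 = 10 / 0.3521 = 28.4
S₃ = 28.4 × 0.005301^0.3946 = 28.4 × 0.1265 ≈ 3.593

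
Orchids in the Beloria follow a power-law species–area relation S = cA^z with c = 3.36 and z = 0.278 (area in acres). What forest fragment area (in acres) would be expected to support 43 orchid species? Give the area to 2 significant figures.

43 = 3.36 × A^0.278  ⇒  A^0.278 = 43/3.36 = 12.8
ln A = ln(12.8) / 0.278 = 2.5493 / 0.278 = 9.1700
A = e^9.1700 ≈ 9605 acres

9600 acres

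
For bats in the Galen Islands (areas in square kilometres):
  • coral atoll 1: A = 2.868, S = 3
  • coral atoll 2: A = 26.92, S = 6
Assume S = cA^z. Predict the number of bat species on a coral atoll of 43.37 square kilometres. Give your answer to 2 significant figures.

7.0

z = ln(6/3) / ln(26.92/2.868) = 0.6931 / 2.2393 = 0.3095
c = 3 / 2.868^0.3095 = 3 / 1.386 = 2.165
S₃ = 2.165 × 43.37^0.3095 = 2.165 × 3.212 ≈ 6.954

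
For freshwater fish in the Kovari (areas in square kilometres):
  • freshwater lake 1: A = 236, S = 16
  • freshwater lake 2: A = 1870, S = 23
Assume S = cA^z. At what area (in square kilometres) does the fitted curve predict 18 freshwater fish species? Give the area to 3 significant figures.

462 square kilometres

z = ln(23/16) / ln(1870/236) = 0.3629 / 2.0699 = 0.1753
c = 16 / 236^0.1753 = 16 / 2.606 = 6.139
A = (18/6.139)^(1/0.1753) ⇒ ln A = ln(2.932)/0.1753 = 6.1356
A = e^6.1356 ≈ 462 square kilometres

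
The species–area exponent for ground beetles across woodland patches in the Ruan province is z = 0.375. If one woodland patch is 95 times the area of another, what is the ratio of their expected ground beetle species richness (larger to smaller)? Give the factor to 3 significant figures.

S₂/S₁ = (A₂/A₁)^z = 95^0.375
ln(S₂/S₁) = 0.375 × ln 95 = 0.375 × 4.5539 = 1.7077
S₂/S₁ = e^1.7077 ≈ 5.516

5.52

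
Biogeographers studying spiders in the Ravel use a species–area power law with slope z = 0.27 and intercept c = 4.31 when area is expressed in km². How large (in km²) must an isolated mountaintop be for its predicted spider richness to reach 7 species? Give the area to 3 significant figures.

7 = 4.31 × A^0.27  ⇒  A^0.27 = 7/4.31 = 1.624
ln A = ln(1.624) / 0.27 = 0.4850 / 0.27 = 1.7962
A = e^1.7962 ≈ 6.027 km²

6.03 km²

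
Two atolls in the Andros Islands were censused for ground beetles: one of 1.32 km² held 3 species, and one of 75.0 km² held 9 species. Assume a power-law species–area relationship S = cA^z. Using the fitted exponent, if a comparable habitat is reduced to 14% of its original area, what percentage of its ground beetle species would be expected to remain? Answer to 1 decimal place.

58.6%

z = ln(9/3) / ln(75/1.32) = 1.0986 / 4.0399 = 0.2719
S_new/S_old = (A_new/A_old)^z = 0.14^0.2719 = exp(0.2719 × -1.9661) = 0.5859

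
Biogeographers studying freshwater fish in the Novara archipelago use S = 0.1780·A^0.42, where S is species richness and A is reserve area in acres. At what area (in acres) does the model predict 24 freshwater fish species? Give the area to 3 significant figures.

24 = 0.178 × A^0.42  ⇒  A^0.42 = 24/0.178 = 134.8
ln A = ln(134.8) / 0.42 = 4.9040 / 0.42 = 11.6763
A = e^11.6763 ≈ 117742 acres

118000 acres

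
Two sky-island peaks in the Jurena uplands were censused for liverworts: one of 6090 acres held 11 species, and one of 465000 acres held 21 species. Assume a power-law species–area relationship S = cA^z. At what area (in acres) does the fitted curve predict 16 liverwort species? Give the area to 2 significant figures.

75000 acres

z = ln(21/11) / ln(465000/6090) = 0.6466 / 4.3354 = 0.1492
c = 11 / 6090^0.1492 = 11 / 3.668 = 2.999
A = (16/2.999)^(1/0.1492) ⇒ ln A = ln(5.336)/0.1492 = 11.2266
A = e^11.2266 ≈ 75100 acres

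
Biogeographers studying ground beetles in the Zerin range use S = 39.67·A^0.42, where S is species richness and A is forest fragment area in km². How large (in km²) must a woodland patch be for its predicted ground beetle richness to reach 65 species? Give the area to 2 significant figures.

3.2 km²

65 = 39.67 × A^0.42  ⇒  A^0.42 = 65/39.67 = 1.639
ln A = ln(1.639) / 0.42 = 0.4938 / 0.42 = 1.1757
A = e^1.1757 ≈ 3.24 km²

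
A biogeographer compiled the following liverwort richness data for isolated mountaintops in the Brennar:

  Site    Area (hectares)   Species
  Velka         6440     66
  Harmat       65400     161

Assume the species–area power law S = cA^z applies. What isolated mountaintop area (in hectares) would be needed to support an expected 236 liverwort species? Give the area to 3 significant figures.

177000 hectares

z = ln(161/66) / ln(65400/6440) = 0.8917 / 2.3180 = 0.3847
c = 66 / 6440^0.3847 = 66 / 29.19 = 2.261
A = (236/2.261)^(1/0.3847) ⇒ ln A = ln(104.4)/0.3847 = 12.0824
A = e^12.0824 ≈ 176725 hectares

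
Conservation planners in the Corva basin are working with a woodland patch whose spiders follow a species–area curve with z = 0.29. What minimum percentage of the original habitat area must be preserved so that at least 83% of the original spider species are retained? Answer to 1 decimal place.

Need (A_new/A_old)^0.29 = 0.83, so A_new/A_old = 0.83^(1/0.29) = 0.83^3.448
ln(A_new/A_old) = ln 0.83 / 0.29 = -0.1863 / 0.29 = -0.6425
A_new/A_old = e^-0.6425 ≈ 0.526

52.6%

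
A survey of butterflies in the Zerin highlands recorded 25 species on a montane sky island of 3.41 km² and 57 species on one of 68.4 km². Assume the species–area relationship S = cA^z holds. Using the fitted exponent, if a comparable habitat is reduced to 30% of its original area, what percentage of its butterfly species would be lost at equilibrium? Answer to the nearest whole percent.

z = ln(57/25) / ln(68.4/3.41) = 0.8242 / 2.9987 = 0.2748
S_new/S_old = (A_new/A_old)^z = 0.3^0.2748 = exp(0.2748 × -1.2040) = 0.7183
Fraction lost = 1 − 0.7183 = 0.2817

28%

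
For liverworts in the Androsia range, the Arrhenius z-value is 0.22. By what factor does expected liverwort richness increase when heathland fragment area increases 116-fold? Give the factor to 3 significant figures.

S₂/S₁ = (A₂/A₁)^z = 116^0.22
ln(S₂/S₁) = 0.22 × ln 116 = 0.22 × 4.7536 = 1.0458
S₂/S₁ = e^1.0458 ≈ 2.846

2.85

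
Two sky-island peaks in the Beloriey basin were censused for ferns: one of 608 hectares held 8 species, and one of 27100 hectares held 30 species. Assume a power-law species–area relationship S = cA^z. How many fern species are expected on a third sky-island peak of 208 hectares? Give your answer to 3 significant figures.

z = ln(30/8) / ln(27100/608) = 1.3218 / 3.7971 = 0.3481
c = 8 / 608^0.3481 = 8 / 9.312 = 0.8591
S₃ = 0.8591 × 208^0.3481 = 0.8591 × 6.411 ≈ 5.507

5.51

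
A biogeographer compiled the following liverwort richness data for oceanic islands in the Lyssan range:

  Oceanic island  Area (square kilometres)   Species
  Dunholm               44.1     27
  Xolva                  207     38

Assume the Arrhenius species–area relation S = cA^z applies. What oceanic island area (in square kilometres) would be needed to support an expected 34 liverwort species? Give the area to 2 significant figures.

130 square kilometres

z = ln(38/27) / ln(207/44.1) = 0.3417 / 1.5463 = 0.2210
c = 27 / 44.1^0.2210 = 27 / 2.309 = 11.69
A = (34/11.69)^(1/0.2210) ⇒ ln A = ln(2.908)/0.2210 = 4.8295
A = e^4.8295 ≈ 125.1 square kilometres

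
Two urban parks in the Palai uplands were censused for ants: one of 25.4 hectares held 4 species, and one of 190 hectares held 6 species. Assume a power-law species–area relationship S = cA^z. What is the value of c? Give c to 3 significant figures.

z = ln(S₂/S₁) / ln(A₂/A₁) = ln(6/4) / ln(190/25.4) = 0.4055 / 2.0123 = 0.2015
c = S₁ / A₁^z = 4 / 25.4^0.2015 = 4 / 1.919 = 2.084

2.08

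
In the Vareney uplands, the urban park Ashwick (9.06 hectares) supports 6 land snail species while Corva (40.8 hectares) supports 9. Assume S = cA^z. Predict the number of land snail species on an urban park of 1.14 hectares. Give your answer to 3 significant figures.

3.43

z = ln(9/6) / ln(40.8/9.06) = 0.4055 / 1.5048 = 0.2694
c = 6 / 9.06^0.2694 = 6 / 1.811 = 3.313
S₃ = 3.313 × 1.14^0.2694 = 3.313 × 1.036 ≈ 3.432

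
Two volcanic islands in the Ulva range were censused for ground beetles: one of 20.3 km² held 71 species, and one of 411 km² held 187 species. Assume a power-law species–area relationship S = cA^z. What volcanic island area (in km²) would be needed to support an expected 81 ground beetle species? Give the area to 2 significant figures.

z = ln(187/71) / ln(411/20.3) = 0.9684 / 3.0080 = 0.3220
c = 71 / 20.3^0.3220 = 71 / 2.636 = 26.93
A = (81/26.93)^(1/0.3220) ⇒ ln A = ln(3.007)/0.3220 = 3.4199
A = e^3.4199 ≈ 30.57 km²

31 km²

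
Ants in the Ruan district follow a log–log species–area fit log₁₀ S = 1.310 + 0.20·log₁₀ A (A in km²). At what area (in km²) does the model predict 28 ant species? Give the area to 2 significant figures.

4.9 km²

28 = 20.42 × A^0.2  ⇒  A^0.2 = 28/20.42 = 1.371
ln A = ln(1.371) / 0.2 = 0.3158 / 0.2 = 1.5791
A = e^1.5791 ≈ 4.851 km²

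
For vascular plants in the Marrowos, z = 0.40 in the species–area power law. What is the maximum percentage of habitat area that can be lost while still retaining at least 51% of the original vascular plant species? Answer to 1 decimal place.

Need (A_new/A_old)^0.4 = 0.51, so A_new/A_old = 0.51^(1/0.4) = 0.51^2.5
ln(A_new/A_old) = ln 0.51 / 0.4 = -0.6733 / 0.4 = -1.6834
A_new/A_old = e^-1.6834 ≈ 0.1857
Fraction that can be lost = 1 − 0.1857 = 0.8143

81.4%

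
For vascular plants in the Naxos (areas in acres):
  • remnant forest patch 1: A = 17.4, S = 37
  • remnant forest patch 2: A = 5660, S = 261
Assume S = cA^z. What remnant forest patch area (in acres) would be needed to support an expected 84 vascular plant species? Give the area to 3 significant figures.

z = ln(261/37) / ln(5660/17.4) = 1.9536 / 5.7847 = 0.3377
c = 37 / 17.4^0.3377 = 37 / 2.624 = 14.1
A = (84/14.1)^(1/0.3377) ⇒ ln A = ln(5.957)/0.3377 = 5.2842
A = e^5.2842 ≈ 197.2 acres

197 acres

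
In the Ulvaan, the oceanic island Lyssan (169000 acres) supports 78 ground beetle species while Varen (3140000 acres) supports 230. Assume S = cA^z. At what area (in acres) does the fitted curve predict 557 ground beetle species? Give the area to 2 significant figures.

34000000 acres

z = ln(230/78) / ln(3140000/169000) = 1.0814 / 2.9221 = 0.3701
c = 78 / 169000^0.3701 = 78 / 86.04 = 0.9066
A = (557/0.9066)^(1/0.3701) ⇒ ln A = ln(614.4)/0.3701 = 17.3498
A = e^17.3498 ≈ 34270356 acres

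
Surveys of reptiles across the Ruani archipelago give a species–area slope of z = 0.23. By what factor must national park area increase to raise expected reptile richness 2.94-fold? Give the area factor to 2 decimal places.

(A₂/A₁)^0.23 = 2.94, so A₂/A₁ = 2.94^(1/0.23) = 2.94^4.348
ln(A₂/A₁) = ln 2.94 / 0.23 = 1.0784 / 0.23 = 4.6887
A₂/A₁ = e^4.6887 ≈ 108.7

108.72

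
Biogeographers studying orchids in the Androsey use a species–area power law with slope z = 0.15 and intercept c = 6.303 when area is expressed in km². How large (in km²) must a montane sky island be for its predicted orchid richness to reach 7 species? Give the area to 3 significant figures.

7 = 6.303 × A^0.15  ⇒  A^0.15 = 7/6.303 = 1.111
ln A = ln(1.111) / 0.15 = 0.1049 / 0.15 = 0.6992
A = e^0.6992 ≈ 2.012 km²

2.01 km²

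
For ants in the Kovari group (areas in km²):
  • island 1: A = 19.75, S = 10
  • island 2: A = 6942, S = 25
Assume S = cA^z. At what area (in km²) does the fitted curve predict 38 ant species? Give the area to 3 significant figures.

z = ln(25/10) / ln(6942/19.75) = 0.9163 / 5.8622 = 0.1563
c = 10 / 19.75^0.1563 = 10 / 1.594 = 6.273
A = (38/6.273)^(1/0.1563) ⇒ ln A = ln(6.057)/0.1563 = 11.5241
A = e^11.5241 ≈ 101128 km²

101000 km²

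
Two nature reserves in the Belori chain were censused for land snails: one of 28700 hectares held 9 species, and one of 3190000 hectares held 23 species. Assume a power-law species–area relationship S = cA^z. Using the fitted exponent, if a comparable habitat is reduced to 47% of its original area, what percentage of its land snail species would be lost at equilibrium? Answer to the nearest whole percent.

z = ln(23/9) / ln(3190000/28700) = 0.9383 / 4.7109 = 0.1992
S_new/S_old = (A_new/A_old)^z = 0.47^0.1992 = exp(0.1992 × -0.7550) = 0.8604
Fraction lost = 1 − 0.8604 = 0.1396

14%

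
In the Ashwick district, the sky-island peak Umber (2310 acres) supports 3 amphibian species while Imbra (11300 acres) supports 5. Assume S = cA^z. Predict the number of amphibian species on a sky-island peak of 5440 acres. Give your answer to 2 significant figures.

z = ln(5/3) / ln(11300/2310) = 0.5108 / 1.5876 = 0.3218
c = 3 / 2310^0.3218 = 3 / 12.09 = 0.2482
S₃ = 0.2482 × 5440^0.3218 = 0.2482 × 15.92 ≈ 3.952

4.0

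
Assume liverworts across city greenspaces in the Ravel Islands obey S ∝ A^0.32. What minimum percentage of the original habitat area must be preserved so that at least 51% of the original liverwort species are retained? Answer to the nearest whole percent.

12%

Need (A_new/A_old)^0.32 = 0.51, so A_new/A_old = 0.51^(1/0.32) = 0.51^3.125
ln(A_new/A_old) = ln 0.51 / 0.32 = -0.6733 / 0.32 = -2.1042
A_new/A_old = e^-2.1042 ≈ 0.1219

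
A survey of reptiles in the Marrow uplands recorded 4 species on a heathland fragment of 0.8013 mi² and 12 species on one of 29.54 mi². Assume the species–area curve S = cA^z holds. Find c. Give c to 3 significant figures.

4.28

z = ln(S₂/S₁) / ln(A₂/A₁) = ln(12/4) / ln(29.54/0.8013) = 1.0986 / 3.6073 = 0.3046
c = S₁ / A₁^z = 4 / 0.8013^0.3046 = 4 / 0.9348 = 4.279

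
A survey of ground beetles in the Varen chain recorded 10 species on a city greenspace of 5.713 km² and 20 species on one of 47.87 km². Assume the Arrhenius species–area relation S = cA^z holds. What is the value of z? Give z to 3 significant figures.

Taking logs: ln S = ln c + z ln A, so z = (ln S₂ − ln S₁)/(ln A₂ − ln A₁).
z = ln(20/10) / ln(47.87/5.713) = ln(2) / ln(8.379) = 0.6931 / 2.1257 = 0.3261

0.326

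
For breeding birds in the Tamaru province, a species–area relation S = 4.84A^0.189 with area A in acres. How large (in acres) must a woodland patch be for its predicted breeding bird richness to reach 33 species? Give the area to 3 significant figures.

25800 acres

33 = 4.84 × A^0.189  ⇒  A^0.189 = 33/4.84 = 6.818
ln A = ln(6.818) / 0.189 = 1.9196 / 0.189 = 10.1566
A = e^10.1566 ≈ 25760 acres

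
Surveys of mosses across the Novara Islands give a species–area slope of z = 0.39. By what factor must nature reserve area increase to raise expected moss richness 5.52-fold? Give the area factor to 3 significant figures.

79.9

(A₂/A₁)^0.39 = 5.52, so A₂/A₁ = 5.52^(1/0.39) = 5.52^2.564
ln(A₂/A₁) = ln 5.52 / 0.39 = 1.7084 / 0.39 = 4.3805
A₂/A₁ = e^4.3805 ≈ 79.87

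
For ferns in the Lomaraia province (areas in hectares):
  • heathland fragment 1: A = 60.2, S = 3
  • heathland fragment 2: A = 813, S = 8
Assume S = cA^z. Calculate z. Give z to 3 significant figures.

Taking logs: ln S = ln c + z ln A, so z = (ln S₂ − ln S₁)/(ln A₂ − ln A₁).
z = ln(8/3) / ln(813/60.2) = ln(2.667) / ln(13.5) = 0.9808 / 2.6031 = 0.3768

0.377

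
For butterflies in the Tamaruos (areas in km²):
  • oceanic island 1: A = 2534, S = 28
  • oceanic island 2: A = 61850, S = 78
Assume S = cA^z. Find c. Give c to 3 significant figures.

z = ln(S₂/S₁) / ln(A₂/A₁) = ln(78/28) / ln(61850/2534) = 1.0245 / 3.1949 = 0.3207
c = S₁ / A₁^z = 28 / 2534^0.3207 = 28 / 12.34 = 2.268

2.27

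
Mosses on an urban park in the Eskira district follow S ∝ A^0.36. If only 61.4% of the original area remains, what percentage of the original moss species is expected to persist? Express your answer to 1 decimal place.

83.9%

S_new/S_old = (A_new/A_old)^z = 0.614^0.36
= exp(0.36 × ln 0.614) = exp(0.36 × -0.4878) = exp(-0.1756) ≈ 0.839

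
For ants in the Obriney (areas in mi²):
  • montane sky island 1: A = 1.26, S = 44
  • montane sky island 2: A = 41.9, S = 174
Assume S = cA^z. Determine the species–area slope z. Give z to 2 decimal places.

Taking logs: ln S = ln c + z ln A, so z = (ln S₂ − ln S₁)/(ln A₂ − ln A₁).
z = ln(174/44) / ln(41.9/1.26) = ln(3.955) / ln(33.25) = 1.3749 / 3.5042 = 0.3924

0.39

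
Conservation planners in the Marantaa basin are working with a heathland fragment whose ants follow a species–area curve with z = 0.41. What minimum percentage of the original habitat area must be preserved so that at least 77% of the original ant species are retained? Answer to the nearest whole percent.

Need (A_new/A_old)^0.41 = 0.77, so A_new/A_old = 0.77^(1/0.41) = 0.77^2.439
ln(A_new/A_old) = ln 0.77 / 0.41 = -0.2614 / 0.41 = -0.6375
A_new/A_old = e^-0.6375 ≈ 0.5286

53%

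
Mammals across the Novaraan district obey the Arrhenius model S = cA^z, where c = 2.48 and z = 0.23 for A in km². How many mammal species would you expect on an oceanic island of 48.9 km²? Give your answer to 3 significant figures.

6.07

S = 2.48 × 48.9^0.23 = 2.48 × 2.446 ≈ 6.067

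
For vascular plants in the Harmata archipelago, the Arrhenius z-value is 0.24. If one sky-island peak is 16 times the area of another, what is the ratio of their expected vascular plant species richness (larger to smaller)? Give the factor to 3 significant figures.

1.95

S₂/S₁ = (A₂/A₁)^z = 16^0.24
ln(S₂/S₁) = 0.24 × ln 16 = 0.24 × 2.7726 = 0.6654
S₂/S₁ = e^0.6654 ≈ 1.945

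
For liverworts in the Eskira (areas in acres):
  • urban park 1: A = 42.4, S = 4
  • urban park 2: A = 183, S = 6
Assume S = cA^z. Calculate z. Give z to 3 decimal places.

Taking logs: ln S = ln c + z ln A, so z = (ln S₂ − ln S₁)/(ln A₂ − ln A₁).
z = ln(6/4) / ln(183/42.4) = ln(1.5) / ln(4.316) = 0.4055 / 1.4623 = 0.2773

0.277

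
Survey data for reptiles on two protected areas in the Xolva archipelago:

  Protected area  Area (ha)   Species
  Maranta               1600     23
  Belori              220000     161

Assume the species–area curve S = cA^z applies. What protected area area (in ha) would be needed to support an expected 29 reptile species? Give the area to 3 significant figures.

2880 ha

z = ln(161/23) / ln(220000/1600) = 1.9459 / 4.9236 = 0.3952
c = 23 / 1600^0.3952 = 23 / 18.46 = 1.246
A = (29/1.246)^(1/0.3952) ⇒ ln A = ln(23.28)/0.3952 = 7.9643
A = e^7.9643 ≈ 2876 ha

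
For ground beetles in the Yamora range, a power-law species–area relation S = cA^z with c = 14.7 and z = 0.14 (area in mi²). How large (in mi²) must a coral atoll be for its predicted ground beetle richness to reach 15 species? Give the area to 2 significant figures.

1.2 mi²

15 = 14.7 × A^0.14  ⇒  A^0.14 = 15/14.7 = 1.02
ln A = ln(1.02) / 0.14 = 0.0202 / 0.14 = 0.1443
A = e^0.1443 ≈ 1.155 mi²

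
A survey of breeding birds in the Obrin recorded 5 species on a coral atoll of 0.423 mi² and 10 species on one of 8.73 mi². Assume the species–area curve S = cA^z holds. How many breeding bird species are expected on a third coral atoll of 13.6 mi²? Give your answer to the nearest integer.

z = ln(10/5) / ln(8.73/0.423) = 0.6931 / 3.0271 = 0.2290
c = 5 / 0.423^0.2290 = 5 / 0.8212 = 6.089
S₃ = 6.089 × 13.6^0.2290 = 6.089 × 1.818 ≈ 11.07

11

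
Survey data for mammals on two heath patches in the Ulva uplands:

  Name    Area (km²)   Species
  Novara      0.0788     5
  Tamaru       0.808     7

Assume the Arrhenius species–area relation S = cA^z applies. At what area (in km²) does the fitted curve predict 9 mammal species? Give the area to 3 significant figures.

z = ln(7/5) / ln(0.808/0.0788) = 0.3365 / 2.3276 = 0.1446
c = 5 / 0.0788^0.1446 = 5 / 0.6926 = 7.219
A = (9/7.219)^(1/0.1446) ⇒ ln A = ln(1.247)/0.1446 = 1.5254
A = e^1.5254 ≈ 4.597 km²

4.60 km²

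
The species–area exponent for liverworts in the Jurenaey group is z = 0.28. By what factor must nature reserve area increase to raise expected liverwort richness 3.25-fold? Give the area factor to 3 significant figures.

67.3

(A₂/A₁)^0.28 = 3.25, so A₂/A₁ = 3.25^(1/0.28) = 3.25^3.571
ln(A₂/A₁) = ln 3.25 / 0.28 = 1.1787 / 0.28 = 4.2095
A₂/A₁ = e^4.2095 ≈ 67.32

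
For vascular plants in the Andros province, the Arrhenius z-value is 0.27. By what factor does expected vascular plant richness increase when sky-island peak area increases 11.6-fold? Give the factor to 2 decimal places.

1.94

S₂/S₁ = (A₂/A₁)^z = 11.6^0.27
ln(S₂/S₁) = 0.27 × ln 11.6 = 0.27 × 2.4510 = 0.6618
S₂/S₁ = e^0.6618 ≈ 1.938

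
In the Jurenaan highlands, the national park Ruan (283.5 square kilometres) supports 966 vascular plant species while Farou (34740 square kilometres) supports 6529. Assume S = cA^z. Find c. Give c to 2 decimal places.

z = ln(S₂/S₁) / ln(A₂/A₁) = ln(6529/966) / ln(34740/283.5) = 1.9108 / 4.8084 = 0.3974
c = S₁ / A₁^z = 966 / 283.5^0.3974 = 966 / 9.433 = 102.4

102.41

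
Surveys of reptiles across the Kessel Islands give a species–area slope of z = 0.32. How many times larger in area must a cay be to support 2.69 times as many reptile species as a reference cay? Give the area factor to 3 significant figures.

22.0

(A₂/A₁)^0.32 = 2.69, so A₂/A₁ = 2.69^(1/0.32) = 2.69^3.125
ln(A₂/A₁) = ln 2.69 / 0.32 = 0.9895 / 0.32 = 3.0923
A₂/A₁ = e^3.0923 ≈ 22.03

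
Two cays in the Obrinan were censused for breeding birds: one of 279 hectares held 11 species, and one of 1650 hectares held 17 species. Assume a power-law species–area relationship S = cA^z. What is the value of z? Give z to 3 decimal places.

0.245

Taking logs: ln S = ln c + z ln A, so z = (ln S₂ − ln S₁)/(ln A₂ − ln A₁).
z = ln(17/11) / ln(1650/279) = ln(1.545) / ln(5.914) = 0.4353 / 1.7773 = 0.2449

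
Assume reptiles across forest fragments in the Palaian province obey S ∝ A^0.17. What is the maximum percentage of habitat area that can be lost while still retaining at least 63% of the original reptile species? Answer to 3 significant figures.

Need (A_new/A_old)^0.17 = 0.63, so A_new/A_old = 0.63^(1/0.17) = 0.63^5.882
ln(A_new/A_old) = ln 0.63 / 0.17 = -0.4620 / 0.17 = -2.7179
A_new/A_old = e^-2.7179 ≈ 0.06602
Fraction that can be lost = 1 − 0.06602 = 0.934

93.4%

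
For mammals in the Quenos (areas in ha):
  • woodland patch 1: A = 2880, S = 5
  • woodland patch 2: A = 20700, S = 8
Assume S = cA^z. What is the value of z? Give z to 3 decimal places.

0.238

Taking logs: ln S = ln c + z ln A, so z = (ln S₂ − ln S₁)/(ln A₂ − ln A₁).
z = ln(8/5) / ln(20700/2880) = ln(1.6) / ln(7.188) = 0.4700 / 1.9723 = 0.2383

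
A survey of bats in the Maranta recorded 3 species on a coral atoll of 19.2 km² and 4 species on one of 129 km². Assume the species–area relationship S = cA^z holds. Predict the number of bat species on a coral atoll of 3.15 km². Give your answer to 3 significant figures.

z = ln(4/3) / ln(129/19.2) = 0.2877 / 1.9049 = 0.1510
c = 3 / 19.2^0.1510 = 3 / 1.562 = 1.92
S₃ = 1.92 × 3.15^0.1510 = 1.92 × 1.189 ≈ 2.283

2.28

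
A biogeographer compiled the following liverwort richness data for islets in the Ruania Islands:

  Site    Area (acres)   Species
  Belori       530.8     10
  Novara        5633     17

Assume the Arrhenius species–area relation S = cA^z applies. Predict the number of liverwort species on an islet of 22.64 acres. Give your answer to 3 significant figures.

z = ln(17/10) / ln(5633/530.8) = 0.5306 / 2.3620 = 0.2247
c = 10 / 530.8^0.2247 = 10 / 4.094 = 2.443
S₃ = 2.443 × 22.64^0.2247 = 2.443 × 2.015 ≈ 4.923

4.92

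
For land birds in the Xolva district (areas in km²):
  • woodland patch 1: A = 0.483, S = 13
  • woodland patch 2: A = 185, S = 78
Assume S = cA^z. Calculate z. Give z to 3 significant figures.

0.301

Taking logs: ln S = ln c + z ln A, so z = (ln S₂ − ln S₁)/(ln A₂ − ln A₁).
z = ln(78/13) / ln(185/0.483) = ln(6) / ln(383) = 1.7918 / 5.9481 = 0.3012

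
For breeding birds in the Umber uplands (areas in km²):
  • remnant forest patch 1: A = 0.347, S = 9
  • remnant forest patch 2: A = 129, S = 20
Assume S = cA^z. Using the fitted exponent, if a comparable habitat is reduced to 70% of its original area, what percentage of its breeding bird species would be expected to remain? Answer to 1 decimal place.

95.3%

z = ln(20/9) / ln(129/0.347) = 0.7985 / 5.9182 = 0.1349
S_new/S_old = (A_new/A_old)^z = 0.7^0.1349 = exp(0.1349 × -0.3567) = 0.953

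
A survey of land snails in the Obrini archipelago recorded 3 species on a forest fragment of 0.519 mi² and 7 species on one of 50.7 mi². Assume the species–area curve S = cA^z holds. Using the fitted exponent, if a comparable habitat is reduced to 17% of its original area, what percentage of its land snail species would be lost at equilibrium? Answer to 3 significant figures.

27.9%

z = ln(7/3) / ln(50.7/0.519) = 0.8473 / 4.5818 = 0.1849
S_new/S_old = (A_new/A_old)^z = 0.17^0.1849 = exp(0.1849 × -1.7720) = 0.7206
Fraction lost = 1 − 0.7206 = 0.2794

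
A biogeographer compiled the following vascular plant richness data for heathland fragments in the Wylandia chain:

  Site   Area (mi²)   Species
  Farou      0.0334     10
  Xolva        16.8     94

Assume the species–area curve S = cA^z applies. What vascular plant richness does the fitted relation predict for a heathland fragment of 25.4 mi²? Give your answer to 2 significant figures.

110

z = ln(94/10) / ln(16.8/0.0334) = 2.2407 / 6.2206 = 0.3602
c = 10 / 0.0334^0.3602 = 10 / 0.2939 = 34.02
S₃ = 34.02 × 25.4^0.3602 = 34.02 × 3.207 ≈ 109.1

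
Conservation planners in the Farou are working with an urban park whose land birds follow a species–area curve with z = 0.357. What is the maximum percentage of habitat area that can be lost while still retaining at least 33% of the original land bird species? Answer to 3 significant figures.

95.5%

Need (A_new/A_old)^0.357 = 0.33, so A_new/A_old = 0.33^(1/0.357) = 0.33^2.801
ln(A_new/A_old) = ln 0.33 / 0.357 = -1.1087 / 0.357 = -3.1055
A_new/A_old = e^-3.1055 ≈ 0.0448
Fraction that can be lost = 1 − 0.0448 = 0.9552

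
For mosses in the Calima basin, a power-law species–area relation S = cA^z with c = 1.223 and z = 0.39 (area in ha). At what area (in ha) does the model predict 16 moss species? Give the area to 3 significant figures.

730 ha

16 = 1.223 × A^0.39  ⇒  A^0.39 = 16/1.223 = 13.08
ln A = ln(13.08) / 0.39 = 2.5713 / 0.39 = 6.5930
A = e^6.5930 ≈ 730 ha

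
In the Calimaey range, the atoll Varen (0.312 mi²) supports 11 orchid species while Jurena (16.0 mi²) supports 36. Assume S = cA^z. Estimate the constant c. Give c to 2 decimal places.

15.62

z = ln(S₂/S₁) / ln(A₂/A₁) = ln(36/11) / ln(16/0.312) = 1.1856 / 3.9373 = 0.3011
c = S₁ / A₁^z = 11 / 0.312^0.3011 = 11 / 0.7042 = 15.62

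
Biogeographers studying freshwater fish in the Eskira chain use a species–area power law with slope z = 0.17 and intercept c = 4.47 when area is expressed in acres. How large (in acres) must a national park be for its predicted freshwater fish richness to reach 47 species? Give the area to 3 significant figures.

1020000 acres

47 = 4.47 × A^0.17  ⇒  A^0.17 = 47/4.47 = 10.51
ln A = ln(10.51) / 0.17 = 2.3528 / 0.17 = 13.8398
A = e^13.8398 ≈ 1024546 acres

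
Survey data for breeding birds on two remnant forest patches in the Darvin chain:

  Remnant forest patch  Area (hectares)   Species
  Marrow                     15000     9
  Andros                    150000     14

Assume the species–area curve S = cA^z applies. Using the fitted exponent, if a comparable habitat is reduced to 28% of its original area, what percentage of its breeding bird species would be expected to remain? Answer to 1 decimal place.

78.3%

z = ln(14/9) / ln(150000/15000) = 0.4418 / 2.3026 = 0.1919
S_new/S_old = (A_new/A_old)^z = 0.28^0.1919 = exp(0.1919 × -1.2730) = 0.7833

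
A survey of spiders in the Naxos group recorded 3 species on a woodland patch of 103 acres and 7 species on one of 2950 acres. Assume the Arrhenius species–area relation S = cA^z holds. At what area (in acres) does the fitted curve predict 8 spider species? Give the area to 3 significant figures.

z = ln(7/3) / ln(2950/103) = 0.8473 / 3.3548 = 0.2526
c = 3 / 103^0.2526 = 3 / 3.224 = 0.9306
A = (8/0.9306)^(1/0.2526) ⇒ ln A = ln(8.597)/0.2526 = 8.5183
A = e^8.5183 ≈ 5005 acres

5010 acres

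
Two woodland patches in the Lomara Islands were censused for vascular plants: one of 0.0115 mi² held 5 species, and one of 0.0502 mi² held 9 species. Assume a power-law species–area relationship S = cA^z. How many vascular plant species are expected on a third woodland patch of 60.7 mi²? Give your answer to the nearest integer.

z = ln(9/5) / ln(0.0502/0.0115) = 0.5878 / 1.4737 = 0.3989
c = 5 / 0.0115^0.3989 = 5 / 0.1685 = 29.68
S₃ = 29.68 × 60.7^0.3989 = 29.68 × 5.143 ≈ 152.7

153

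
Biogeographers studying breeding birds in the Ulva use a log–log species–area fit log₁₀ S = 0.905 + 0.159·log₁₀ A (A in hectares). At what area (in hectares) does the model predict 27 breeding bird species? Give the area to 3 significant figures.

2040 hectares

27 = 8.035 × A^0.159  ⇒  A^0.159 = 27/8.035 = 3.36
ln A = ln(3.36) / 0.159 = 1.2120 / 0.159 = 7.6226
A = e^7.6226 ≈ 2044 hectares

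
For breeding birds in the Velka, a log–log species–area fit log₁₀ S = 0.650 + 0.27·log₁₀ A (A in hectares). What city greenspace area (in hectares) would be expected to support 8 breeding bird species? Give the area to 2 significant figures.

8 = 4.467 × A^0.27  ⇒  A^0.27 = 8/4.467 = 1.791
ln A = ln(1.791) / 0.27 = 0.5828 / 0.27 = 2.1584
A = e^2.1584 ≈ 8.657 hectares

8.7 hectares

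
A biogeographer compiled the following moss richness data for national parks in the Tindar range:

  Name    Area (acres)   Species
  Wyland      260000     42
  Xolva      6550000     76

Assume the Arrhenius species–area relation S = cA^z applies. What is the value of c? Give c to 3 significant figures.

z = ln(S₂/S₁) / ln(A₂/A₁) = ln(76/42) / ln(6550000/260000) = 0.5931 / 3.2265 = 0.1838
c = S₁ / A₁^z = 42 / 260000^0.1838 = 42 / 9.893 = 4.246

4.25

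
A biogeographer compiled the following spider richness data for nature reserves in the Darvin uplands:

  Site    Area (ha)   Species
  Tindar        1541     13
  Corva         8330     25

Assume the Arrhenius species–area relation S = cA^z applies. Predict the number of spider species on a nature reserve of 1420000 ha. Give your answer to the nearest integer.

z = ln(25/13) / ln(8330/1541) = 0.6539 / 1.6874 = 0.3875
c = 13 / 1541^0.3875 = 13 / 17.19 = 0.7561
S₃ = 0.7561 × 1420000^0.3875 = 0.7561 × 242.2 ≈ 183.1

183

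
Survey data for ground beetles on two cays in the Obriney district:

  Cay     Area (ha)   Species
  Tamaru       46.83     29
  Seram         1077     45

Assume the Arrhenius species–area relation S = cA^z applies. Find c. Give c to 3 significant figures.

16.9

z = ln(S₂/S₁) / ln(A₂/A₁) = ln(45/29) / ln(1077/46.83) = 0.4394 / 3.1354 = 0.1401
c = S₁ / A₁^z = 29 / 46.83^0.1401 = 29 / 1.714 = 16.92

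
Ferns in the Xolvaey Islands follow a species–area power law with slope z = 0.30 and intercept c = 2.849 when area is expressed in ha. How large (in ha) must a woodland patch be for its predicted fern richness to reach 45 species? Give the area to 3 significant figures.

9890 ha

45 = 2.849 × A^0.3  ⇒  A^0.3 = 45/2.849 = 15.8
ln A = ln(15.8) / 0.3 = 2.7597 / 0.3 = 9.1990
A = e^9.1990 ≈ 9887 ha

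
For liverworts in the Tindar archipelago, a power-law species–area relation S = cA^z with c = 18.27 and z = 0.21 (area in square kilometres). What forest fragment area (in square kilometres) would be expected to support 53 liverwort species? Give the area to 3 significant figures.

53 = 18.27 × A^0.21  ⇒  A^0.21 = 53/18.27 = 2.901
ln A = ln(2.901) / 0.21 = 1.0650 / 0.21 = 5.0716
A = e^5.0716 ≈ 159.4 square kilometres

159 square kilometres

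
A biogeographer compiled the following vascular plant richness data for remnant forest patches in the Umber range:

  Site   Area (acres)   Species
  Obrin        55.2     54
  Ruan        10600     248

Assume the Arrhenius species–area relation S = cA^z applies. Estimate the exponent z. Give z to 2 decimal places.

Taking logs: ln S = ln c + z ln A, so z = (ln S₂ − ln S₁)/(ln A₂ − ln A₁).
z = ln(248/54) / ln(10600/55.2) = ln(4.593) / ln(192) = 1.5244 / 5.2576 = 0.2899

0.29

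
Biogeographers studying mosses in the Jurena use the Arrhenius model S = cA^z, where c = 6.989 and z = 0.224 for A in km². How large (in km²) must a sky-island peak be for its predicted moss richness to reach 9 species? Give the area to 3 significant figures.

9 = 6.989 × A^0.224  ⇒  A^0.224 = 9/6.989 = 1.288
ln A = ln(1.288) / 0.224 = 0.2529 / 0.224 = 1.1290
A = e^1.1290 ≈ 3.092 km²

3.09 km²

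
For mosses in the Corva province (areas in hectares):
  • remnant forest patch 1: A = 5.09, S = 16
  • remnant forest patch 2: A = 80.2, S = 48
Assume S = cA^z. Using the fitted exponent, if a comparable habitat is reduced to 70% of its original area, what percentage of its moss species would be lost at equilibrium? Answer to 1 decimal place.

z = ln(48/16) / ln(80.2/5.09) = 1.0986 / 2.7572 = 0.3984
S_new/S_old = (A_new/A_old)^z = 0.7^0.3984 = exp(0.3984 × -0.3567) = 0.8675
Fraction lost = 1 − 0.8675 = 0.1325

13.2%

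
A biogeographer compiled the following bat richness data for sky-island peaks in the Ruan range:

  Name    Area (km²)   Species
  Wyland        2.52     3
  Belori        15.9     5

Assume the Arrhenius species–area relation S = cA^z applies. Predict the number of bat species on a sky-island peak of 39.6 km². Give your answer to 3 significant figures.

6.44

z = ln(5/3) / ln(15.9/2.52) = 0.5108 / 1.8421 = 0.2773
c = 3 / 2.52^0.2773 = 3 / 1.292 = 2.322
S₃ = 2.322 × 39.6^0.2773 = 2.322 × 2.774 ≈ 6.44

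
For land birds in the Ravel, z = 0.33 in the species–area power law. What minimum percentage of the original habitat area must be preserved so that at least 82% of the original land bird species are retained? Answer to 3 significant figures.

54.8%

Need (A_new/A_old)^0.33 = 0.82, so A_new/A_old = 0.82^(1/0.33) = 0.82^3.03
ln(A_new/A_old) = ln 0.82 / 0.33 = -0.1985 / 0.33 = -0.6014
A_new/A_old = e^-0.6014 ≈ 0.5481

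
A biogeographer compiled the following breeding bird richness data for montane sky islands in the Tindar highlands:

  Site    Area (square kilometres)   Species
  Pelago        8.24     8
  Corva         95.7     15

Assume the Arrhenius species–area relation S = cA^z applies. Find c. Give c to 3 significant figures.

4.66

z = ln(S₂/S₁) / ln(A₂/A₁) = ln(15/8) / ln(95.7/8.24) = 0.6286 / 2.4522 = 0.2563
c = S₁ / A₁^z = 8 / 8.24^0.2563 = 8 / 1.717 = 4.659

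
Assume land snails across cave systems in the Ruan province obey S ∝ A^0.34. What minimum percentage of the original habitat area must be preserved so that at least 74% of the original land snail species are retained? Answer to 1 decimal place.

Need (A_new/A_old)^0.34 = 0.74, so A_new/A_old = 0.74^(1/0.34) = 0.74^2.941
ln(A_new/A_old) = ln 0.74 / 0.34 = -0.3011 / 0.34 = -0.8856
A_new/A_old = e^-0.8856 ≈ 0.4125

41.2%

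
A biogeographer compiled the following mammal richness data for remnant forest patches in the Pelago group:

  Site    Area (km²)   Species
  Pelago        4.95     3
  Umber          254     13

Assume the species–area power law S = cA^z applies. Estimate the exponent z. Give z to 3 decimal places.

0.372

Taking logs: ln S = ln c + z ln A, so z = (ln S₂ − ln S₁)/(ln A₂ − ln A₁).
z = ln(13/3) / ln(254/4.95) = ln(4.333) / ln(51.31) = 1.4663 / 3.9379 = 0.3724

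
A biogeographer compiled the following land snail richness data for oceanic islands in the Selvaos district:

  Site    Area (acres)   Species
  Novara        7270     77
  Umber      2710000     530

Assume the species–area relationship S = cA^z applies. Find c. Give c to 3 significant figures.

4.25

z = ln(S₂/S₁) / ln(A₂/A₁) = ln(530/77) / ln(2710000/7270) = 1.9291 / 5.9209 = 0.3258
c = S₁ / A₁^z = 77 / 7270^0.3258 = 77 / 18.12 = 4.25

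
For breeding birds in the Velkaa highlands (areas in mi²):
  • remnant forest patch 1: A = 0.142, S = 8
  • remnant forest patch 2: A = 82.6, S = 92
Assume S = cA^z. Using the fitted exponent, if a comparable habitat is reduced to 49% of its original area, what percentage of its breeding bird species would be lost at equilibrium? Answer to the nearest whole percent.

24%

z = ln(92/8) / ln(82.6/0.142) = 2.4423 / 6.3659 = 0.3837
S_new/S_old = (A_new/A_old)^z = 0.49^0.3837 = exp(0.3837 × -0.7133) = 0.7606
Fraction lost = 1 − 0.7606 = 0.2394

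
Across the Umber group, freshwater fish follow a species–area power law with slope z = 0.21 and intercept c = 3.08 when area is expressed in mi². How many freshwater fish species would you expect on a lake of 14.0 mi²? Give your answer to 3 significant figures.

5.36

S = 3.08 × 14^0.21 = 3.08 × 1.741 ≈ 5.361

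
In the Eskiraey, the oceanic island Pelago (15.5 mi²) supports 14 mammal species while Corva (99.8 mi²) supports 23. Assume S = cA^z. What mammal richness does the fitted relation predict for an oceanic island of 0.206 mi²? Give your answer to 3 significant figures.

z = ln(23/14) / ln(99.8/15.5) = 0.4964 / 1.8623 = 0.2666
c = 14 / 15.5^0.2666 = 14 / 2.076 = 6.743
S₃ = 6.743 × 0.206^0.2666 = 6.743 × 0.6563 ≈ 4.425

4.43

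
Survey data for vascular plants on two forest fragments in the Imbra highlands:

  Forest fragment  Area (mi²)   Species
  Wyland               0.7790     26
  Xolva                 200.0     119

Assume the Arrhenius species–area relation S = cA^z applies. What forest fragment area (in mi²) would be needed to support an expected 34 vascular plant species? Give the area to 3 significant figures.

z = ln(119/26) / ln(200/0.779) = 1.5210 / 5.5481 = 0.2742
c = 26 / 0.779^0.2742 = 26 / 0.9338 = 27.84
A = (34/27.84)^(1/0.2742) ⇒ ln A = ln(1.221)/0.2742 = 0.7288
A = e^0.7288 ≈ 2.073 mi²

2.07 mi²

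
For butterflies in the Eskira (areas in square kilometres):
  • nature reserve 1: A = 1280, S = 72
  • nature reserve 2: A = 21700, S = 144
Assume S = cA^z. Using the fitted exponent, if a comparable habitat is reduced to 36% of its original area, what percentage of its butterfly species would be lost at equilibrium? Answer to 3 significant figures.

22.1%

z = ln(144/72) / ln(21700/1280) = 0.6931 / 2.8305 = 0.2449
S_new/S_old = (A_new/A_old)^z = 0.36^0.2449 = exp(0.2449 × -1.0217) = 0.7787
Fraction lost = 1 − 0.7787 = 0.2213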